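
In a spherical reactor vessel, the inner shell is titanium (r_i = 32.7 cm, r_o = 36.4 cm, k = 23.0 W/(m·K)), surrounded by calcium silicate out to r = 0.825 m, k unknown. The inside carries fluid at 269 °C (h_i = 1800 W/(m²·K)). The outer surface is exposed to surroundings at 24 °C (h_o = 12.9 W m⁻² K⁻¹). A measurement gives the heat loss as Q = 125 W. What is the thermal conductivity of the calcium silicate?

ΣR = ΔT/Q = |269 − 24|/125 = 1.960 K/W
Known resistances:
  R_conv,in = 1/(4πr²h) = 1/(4π·0.327²·1800) = 4.134×10^-4 K/W
  R_titanium = (1/0.327 − 1/0.364)/(4πk) = 0.3109/(4π·23.0) = 0.001076 K/W
  R_conv,out = 1/(4πr²h) = 1/(4π·0.825²·12.9) = 0.009063 K/W
R_calcium silicate = ΣR − ΣR_known = 1.960 − 0.01055 = 1.949 K/W
(1/r₁−1/r₂)/(4πk) = 1.949 ⇒ k = 1.535/(4π·1.949) = 0.0627 W/m·K

k = 0.0627 W/m·K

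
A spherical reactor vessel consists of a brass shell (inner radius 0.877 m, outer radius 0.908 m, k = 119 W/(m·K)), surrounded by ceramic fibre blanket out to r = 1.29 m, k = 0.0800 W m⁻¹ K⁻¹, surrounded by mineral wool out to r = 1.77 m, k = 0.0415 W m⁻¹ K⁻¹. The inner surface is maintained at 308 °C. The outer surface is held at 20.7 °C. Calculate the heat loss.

Q = 395 W

Treat each layer as a resistance in series:
  R_brass = (1/0.877 − 1/0.908)/(4πk) = 0.03893/(4π·119) = 2.603×10^-5 K/W
  R_ceramic fibre blanket = (1/0.908 − 1/1.29)/(4πk) = 0.3261/(4π·0.0800) = 0.3244 K/W
  R_mineral wool = (1/1.29 − 1/1.77)/(4πk) = 0.2102/(4π·0.0415) = 0.4031 K/W
ΣR = 2.603×10^-5 + 0.3244 + 0.4031 = 0.7275 K/W
Q = ΔT/ΣR = (308 °C − 20.7 °C)/0.7275 = 395 W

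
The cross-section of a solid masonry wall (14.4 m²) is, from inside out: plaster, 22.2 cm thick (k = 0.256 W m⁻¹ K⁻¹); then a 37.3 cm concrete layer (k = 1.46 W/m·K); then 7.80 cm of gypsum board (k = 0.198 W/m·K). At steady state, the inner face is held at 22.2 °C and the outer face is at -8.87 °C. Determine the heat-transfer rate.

Resistance network (inner→outer):
  R_plaster = L/(kA) = 0.222/(0.256·14.4) = 0.06022 K/W
  R_concrete = L/(kA) = 0.373/(1.46·14.4) = 0.01774 K/W
  R_gypsum board = L/(kA) = 0.0780/(0.198·14.4) = 0.02736 K/W
ΣR = 0.06022 + 0.01774 + 0.02736 = 0.1053 K/W
Q = ΔT/ΣR = (22.2 °C − -8.87 °C)/0.1053 = 295 W

Q = 295 W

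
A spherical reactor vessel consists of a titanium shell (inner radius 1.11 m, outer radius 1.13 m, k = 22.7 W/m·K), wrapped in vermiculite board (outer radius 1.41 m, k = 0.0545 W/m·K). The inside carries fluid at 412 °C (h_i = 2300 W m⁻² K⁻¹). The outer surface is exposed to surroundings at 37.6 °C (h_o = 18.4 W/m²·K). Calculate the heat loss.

Q = 1450 W

Series thermal resistances, inner to outer:
  R_conv,in = 1/(4πr²h) = 1/(4π·1.11²·2300) = 2.808×10^-5 K/W
  R_titanium = (1/1.11 − 1/1.13)/(4πk) = 0.01595/(4π·22.7) = 5.590×10^-5 K/W
  R_vermiculite board = (1/1.13 − 1/1.41)/(4πk) = 0.1757/(4π·0.0545) = 0.2566 K/W
  R_conv,out = 1/(4πr²h) = 1/(4π·1.41²·18.4) = 0.002175 K/W
ΣR = 2.808×10^-5 + 5.590×10^-5 + 0.2566 + 0.002175 = 0.2589 K/W
Q = ΔT/ΣR = (412 °C − 37.6 °C)/0.2589 = 1450 W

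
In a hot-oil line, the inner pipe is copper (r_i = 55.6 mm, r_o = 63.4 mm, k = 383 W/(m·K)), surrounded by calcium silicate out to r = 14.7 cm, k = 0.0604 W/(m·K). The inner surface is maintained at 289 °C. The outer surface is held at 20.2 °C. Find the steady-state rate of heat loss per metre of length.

Q' = 121 W/m

Resistance network (inner→outer):
  R'_copper = ln(0.0634/0.0556)/(2πk) = 0.1313/(2π·383) = 5.455×10^-5 m·K/W
  R'_calcium silicate = ln(0.147/0.0634)/(2πk) = 0.8410/(2π·0.0604) = 2.216 m·K/W
ΣR = 5.455×10^-5 + 2.216 = 2.216 m·K/W
Q' = ΔT/ΣR = (289 °C − 20.2 °C)/2.216 = 121 W/m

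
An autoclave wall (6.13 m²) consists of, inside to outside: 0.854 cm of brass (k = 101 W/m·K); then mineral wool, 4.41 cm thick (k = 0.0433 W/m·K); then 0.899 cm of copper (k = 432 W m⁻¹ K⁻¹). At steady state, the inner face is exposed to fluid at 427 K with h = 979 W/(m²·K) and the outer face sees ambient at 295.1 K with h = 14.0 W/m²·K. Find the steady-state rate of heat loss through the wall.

Q = 741 W

Series thermal resistances, inner to outer:
  R_conv,in = 1/(hA) = 1/(979·6.13) = 1.666×10^-4 K/W
  R_brass = L/(kA) = 0.00854/(101·6.13) = 1.379×10^-5 K/W
  R_mineral wool = L/(kA) = 0.0441/(0.0433·6.13) = 0.1661 K/W
  R_copper = L/(kA) = 0.00899/(432·6.13) = 3.395×10^-6 K/W
  R_conv,out = 1/(hA) = 1/(14.0·6.13) = 0.01165 K/W
ΣR = 1.666×10^-4 + 1.379×10^-5 + 0.1661 + 3.395×10^-6 + 0.01165 = 0.1779 K/W
Q = ΔT/ΣR = (427 K − 295.1 K)/0.1779 = 741 W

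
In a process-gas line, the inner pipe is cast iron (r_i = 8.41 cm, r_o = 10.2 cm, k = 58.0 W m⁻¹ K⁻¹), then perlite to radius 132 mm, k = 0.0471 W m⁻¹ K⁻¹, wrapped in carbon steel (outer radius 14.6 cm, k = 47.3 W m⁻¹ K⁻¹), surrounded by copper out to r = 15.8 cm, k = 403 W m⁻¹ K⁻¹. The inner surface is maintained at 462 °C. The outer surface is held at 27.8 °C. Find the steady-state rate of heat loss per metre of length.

Resistance network (inner→outer):
  R'_cast iron = ln(0.102/0.0841)/(2πk) = 0.1930/(2π·58.0) = 5.295×10^-4 m·K/W
  R'_perlite = ln(0.132/0.102)/(2πk) = 0.2578/(2π·0.0471) = 0.8712 m·K/W
  R'_carbon steel = ln(0.146/0.132)/(2πk) = 0.1008/(2π·47.3) = 3.392×10^-4 m·K/W
  R'_copper = ln(0.158/0.146)/(2πk) = 0.07899/(2π·403) = 3.119×10^-5 m·K/W
ΣR = 5.295×10^-4 + 0.8712 + 3.392×10^-4 + 3.119×10^-5 = 0.8721 m·K/W
Q' = ΔT/ΣR = (462 °C − 27.8 °C)/0.8721 = 498 W/m

Q' = 498 W/m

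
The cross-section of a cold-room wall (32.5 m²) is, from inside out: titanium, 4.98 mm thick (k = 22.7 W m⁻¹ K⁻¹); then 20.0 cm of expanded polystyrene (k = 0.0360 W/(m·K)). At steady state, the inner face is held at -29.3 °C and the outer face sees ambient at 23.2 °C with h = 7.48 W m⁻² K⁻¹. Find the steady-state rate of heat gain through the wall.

Treat each layer as a resistance in series:
  R_titanium = L/(kA) = 0.00498/(22.7·32.5) = 6.750×10^-6 K/W
  R_expanded polystyrene = L/(kA) = 0.200/(0.0360·32.5) = 0.1709 K/W
  R_conv,out = 1/(hA) = 1/(7.48·32.5) = 0.004114 K/W
ΣR = 6.750×10^-6 + 0.1709 + 0.004114 = 0.1750 K/W
Q = ΔT/ΣR = (-29.3 °C − 23.2 °C)/0.1750 = -300 W
(Negative Q ⇒ heat flows inward; heat gain = 300 W.)

Q = 300 W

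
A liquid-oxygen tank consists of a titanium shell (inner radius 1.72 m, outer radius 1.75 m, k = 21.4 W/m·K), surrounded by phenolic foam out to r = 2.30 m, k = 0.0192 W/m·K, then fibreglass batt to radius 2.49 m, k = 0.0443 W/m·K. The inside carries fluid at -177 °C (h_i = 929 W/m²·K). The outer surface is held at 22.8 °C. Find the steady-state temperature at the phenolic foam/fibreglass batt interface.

T = 3.8 °C

Resistance network (inner→outer):
  R_conv,in = 1/(4πr²h) = 1/(4π·1.72²·929) = 2.895×10^-5 K/W
  R_titanium = (1/1.72 − 1/1.75)/(4πk) = 0.009967/(4π·21.4) = 3.706×10^-5 K/W
  R_phenolic foam = (1/1.75 − 1/2.30)/(4πk) = 0.1366/(4π·0.0192) = 0.5664 K/W
  R_fibreglass batt = (1/2.30 − 1/2.49)/(4πk) = 0.03318/(4π·0.0443) = 0.05960 K/W
ΣR = 2.895×10^-5 + 3.706×10^-5 + 0.5664 + 0.05960 = 0.6261 K/W
Q = ΔT/ΣR = (-177 °C − 22.8 °C)/0.6261 = -319.1 W
From the inner boundary to the phenolic foam/fibreglass batt interface, ΣR_partial = 0.5665 K/W.
T_interface = T_in − Q·ΣR_partial = -177 °C − (-319.1)(0.5665) = 3.8 °C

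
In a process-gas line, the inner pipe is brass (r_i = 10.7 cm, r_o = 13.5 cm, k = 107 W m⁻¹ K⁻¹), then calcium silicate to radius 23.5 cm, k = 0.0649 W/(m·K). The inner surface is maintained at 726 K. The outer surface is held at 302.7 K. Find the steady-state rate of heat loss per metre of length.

Q' = 311 W/m

Treat each layer as a resistance in series:
  R'_brass = ln(0.135/0.107)/(2πk) = 0.2324/(2π·107) = 3.457×10^-4 m·K/W
  R'_calcium silicate = ln(0.235/0.135)/(2πk) = 0.5543/(2π·0.0649) = 1.359 m·K/W
ΣR = 3.457×10^-4 + 1.359 = 1.359 m·K/W
Q' = ΔT/ΣR = (726 K − 302.7 K)/1.359 = 311 W/m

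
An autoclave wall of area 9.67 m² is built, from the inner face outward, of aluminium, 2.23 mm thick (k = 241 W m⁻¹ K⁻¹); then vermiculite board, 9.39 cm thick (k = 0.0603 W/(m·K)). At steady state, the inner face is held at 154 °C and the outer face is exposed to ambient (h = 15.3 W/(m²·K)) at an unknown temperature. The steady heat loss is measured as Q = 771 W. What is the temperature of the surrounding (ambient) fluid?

Series resistances:
  R_aluminium = L/(kA) = 0.00223/(241·9.67) = 9.569×10^-7 K/W
  R_vermiculite board = L/(kA) = 0.0939/(0.0603·9.67) = 0.1610 K/W
  R_conv,out = 1/(hA) = 1/(15.3·9.67) = 0.006759 K/W
ΣR = 0.1678 K/W
ΔT = Q·ΣR = 771 × 0.1678 = 129.4 K
Heat flows outward, so T_out = T_in − ΔT = 154 − 129.4 = 24.6 °C

T_out = 24.6 °C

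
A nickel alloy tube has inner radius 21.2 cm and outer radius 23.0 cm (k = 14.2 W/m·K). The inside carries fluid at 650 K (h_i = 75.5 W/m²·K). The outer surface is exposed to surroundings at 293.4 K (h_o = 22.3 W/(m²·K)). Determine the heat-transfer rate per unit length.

Q' = 8.51 kW/m

Series thermal resistances, inner to outer:
  R'_conv,in = 1/(2πr h) = 1/(2π·0.212·75.5) = 0.009943 m·K/W
  R'_nickel alloy = ln(0.230/0.212)/(2πk) = 0.08149/(2π·14.2) = 9.134×10^-4 m·K/W
  R'_conv,out = 1/(2πr h) = 1/(2π·0.230·22.3) = 0.03103 m·K/W
ΣR = 0.009943 + 9.134×10^-4 + 0.03103 = 0.04189 m·K/W
Q' = ΔT/ΣR = (650 K − 293.4 K)/0.04189 = 8510 W/m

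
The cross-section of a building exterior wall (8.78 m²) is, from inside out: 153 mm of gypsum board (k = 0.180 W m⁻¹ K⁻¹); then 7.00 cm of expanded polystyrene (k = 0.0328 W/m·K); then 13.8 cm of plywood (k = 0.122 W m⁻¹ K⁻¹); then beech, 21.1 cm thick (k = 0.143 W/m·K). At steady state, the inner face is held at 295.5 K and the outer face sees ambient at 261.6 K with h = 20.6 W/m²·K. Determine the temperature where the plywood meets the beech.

Series thermal resistances, inner to outer:
  R_gypsum board = L/(kA) = 0.153/(0.180·8.78) = 0.09681 K/W
  R_expanded polystyrene = L/(kA) = 0.0700/(0.0328·8.78) = 0.2431 K/W
  R_plywood = L/(kA) = 0.138/(0.122·8.78) = 0.1288 K/W
  R_beech = L/(kA) = 0.211/(0.143·8.78) = 0.1681 K/W
  R_conv,out = 1/(hA) = 1/(20.6·8.78) = 0.005529 K/W
ΣR = 0.09681 + 0.2431 + 0.1288 + 0.1681 + 0.005529 = 0.6423 K/W
Q = ΔT/ΣR = (295.5 K − 261.6 K)/0.6423 = 52.78 W
From the inner boundary to the plywood/beech interface, ΣR_partial = 0.4687 K/W.
T_interface = T_in − Q·ΣR_partial = 295.5 K − (52.78)(0.4687) = 270.76 K

T = 270.76 K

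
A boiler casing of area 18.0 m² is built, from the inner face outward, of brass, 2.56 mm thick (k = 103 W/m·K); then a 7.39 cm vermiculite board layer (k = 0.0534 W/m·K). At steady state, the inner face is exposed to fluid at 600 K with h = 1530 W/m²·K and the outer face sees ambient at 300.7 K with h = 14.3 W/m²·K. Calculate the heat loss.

Treat each layer as a resistance in series:
  R_conv,in = 1/(hA) = 1/(1530·18.0) = 3.631×10^-5 K/W
  R_brass = L/(kA) = 0.00256/(103·18.0) = 1.381×10^-6 K/W
  R_vermiculite board = L/(kA) = 0.0739/(0.0534·18.0) = 0.07688 K/W
  R_conv,out = 1/(hA) = 1/(14.3·18.0) = 0.003885 K/W
ΣR = 3.631×10^-5 + 1.381×10^-6 + 0.07688 + 0.003885 = 0.08080 K/W
Q = ΔT/ΣR = (600 K − 300.7 K)/0.08080 = 3700 W

Q = 3.70 kW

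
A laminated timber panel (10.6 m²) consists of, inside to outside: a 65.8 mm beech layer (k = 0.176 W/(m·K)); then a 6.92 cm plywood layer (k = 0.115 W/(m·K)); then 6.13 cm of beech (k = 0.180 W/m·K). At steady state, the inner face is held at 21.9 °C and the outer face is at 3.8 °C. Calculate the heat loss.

Q = 146 W

Resistance network (inner→outer):
  R_beech = L/(kA) = 0.0658/(0.176·10.6) = 0.03527 K/W
  R_plywood = L/(kA) = 0.0692/(0.115·10.6) = 0.05677 K/W
  R_beech = L/(kA) = 0.0613/(0.180·10.6) = 0.03213 K/W
ΣR = 0.03527 + 0.05677 + 0.03213 = 0.1242 K/W
Q = ΔT/ΣR = (21.9 °C − 3.8 °C)/0.1242 = 146 W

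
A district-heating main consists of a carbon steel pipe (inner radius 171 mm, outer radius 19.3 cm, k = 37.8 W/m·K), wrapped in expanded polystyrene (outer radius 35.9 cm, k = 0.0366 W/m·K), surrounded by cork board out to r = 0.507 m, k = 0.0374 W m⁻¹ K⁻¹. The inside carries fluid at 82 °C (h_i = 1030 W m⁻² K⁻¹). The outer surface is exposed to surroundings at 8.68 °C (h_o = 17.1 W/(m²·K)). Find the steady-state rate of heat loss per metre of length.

Q' = 17.5 W/m

Resistance network (inner→outer):
  R'_conv,in = 1/(2πr h) = 1/(2π·0.171·1030) = 9.036×10^-4 m·K/W
  R'_carbon steel = ln(0.193/0.171)/(2πk) = 0.1210/(2π·37.8) = 5.096×10^-4 m·K/W
  R'_expanded polystyrene = ln(0.359/0.193)/(2πk) = 0.6206/(2π·0.0366) = 2.699 m·K/W
  R'_cork board = ln(0.507/0.359)/(2πk) = 0.3452/(2π·0.0374) = 1.469 m·K/W
  R'_conv,out = 1/(2πr h) = 1/(2π·0.507·17.1) = 0.01836 m·K/W
ΣR = 9.036×10^-4 + 5.096×10^-4 + 2.699 + 1.469 + 0.01836 = 4.188 m·K/W
Q' = ΔT/ΣR = (82 °C − 8.68 °C)/4.188 = 17.5 W/m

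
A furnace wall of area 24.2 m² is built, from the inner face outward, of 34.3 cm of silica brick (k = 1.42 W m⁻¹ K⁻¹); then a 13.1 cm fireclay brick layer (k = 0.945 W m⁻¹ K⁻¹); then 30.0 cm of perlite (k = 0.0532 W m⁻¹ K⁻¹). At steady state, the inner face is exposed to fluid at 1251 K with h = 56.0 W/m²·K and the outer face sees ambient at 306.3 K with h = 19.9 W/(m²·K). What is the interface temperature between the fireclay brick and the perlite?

T = 1189 K

Series thermal resistances, inner to outer:
  R_conv,in = 1/(hA) = 1/(56.0·24.2) = 7.379×10^-4 K/W
  R_silica brick = L/(kA) = 0.343/(1.42·24.2) = 0.009981 K/W
  R_fireclay brick = L/(kA) = 0.131/(0.945·24.2) = 0.005728 K/W
  R_perlite = L/(kA) = 0.300/(0.0532·24.2) = 0.2330 K/W
  R_conv,out = 1/(hA) = 1/(19.9·24.2) = 0.002076 K/W
ΣR = 7.379×10^-4 + 0.009981 + 0.005728 + 0.2330 + 0.002076 = 0.2515 K/W
Q = ΔT/ΣR = (1251 K − 306.3 K)/0.2515 = 3756 W
From the inner boundary to the fireclay brick/perlite interface, ΣR_partial = 0.01645 K/W.
T_interface = T_in − Q·ΣR_partial = 1251 K − (3756)(0.01645) = 1189 K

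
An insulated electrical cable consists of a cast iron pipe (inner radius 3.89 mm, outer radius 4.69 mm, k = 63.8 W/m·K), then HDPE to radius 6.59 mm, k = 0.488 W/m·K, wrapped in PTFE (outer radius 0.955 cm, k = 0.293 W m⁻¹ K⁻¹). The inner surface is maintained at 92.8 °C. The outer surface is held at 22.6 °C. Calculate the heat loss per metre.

Q' = 224 W/m

Treat each layer as a resistance in series:
  R'_cast iron = ln(0.00469/0.00389)/(2πk) = 0.1870/(2π·63.8) = 4.665×10^-4 m·K/W
  R'_HDPE = ln(0.00659/0.00469)/(2πk) = 0.3401/(2π·0.488) = 0.1109 m·K/W
  R'_PTFE = ln(0.00955/0.00659)/(2πk) = 0.3710/(2π·0.293) = 0.2015 m·K/W
ΣR = 4.665×10^-4 + 0.1109 + 0.2015 = 0.3129 m·K/W
Q' = ΔT/ΣR = (92.8 °C − 22.6 °C)/0.3129 = 224 W/m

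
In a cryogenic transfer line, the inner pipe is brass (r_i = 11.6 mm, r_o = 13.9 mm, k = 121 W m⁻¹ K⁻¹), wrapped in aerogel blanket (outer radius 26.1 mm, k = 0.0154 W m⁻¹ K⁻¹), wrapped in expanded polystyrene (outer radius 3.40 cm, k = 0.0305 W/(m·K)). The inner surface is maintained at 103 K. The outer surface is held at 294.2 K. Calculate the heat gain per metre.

Series thermal resistances, inner to outer:
  R'_brass = ln(0.0139/0.0116)/(2πk) = 0.1809/(2π·121) = 2.379×10^-4 m·K/W
  R'_aerogel blanket = ln(0.0261/0.0139)/(2πk) = 0.6300/(2π·0.0154) = 6.511 m·K/W
  R'_expanded polystyrene = ln(0.0340/0.0261)/(2πk) = 0.2644/(2π·0.0305) = 1.380 m·K/W
ΣR = 2.379×10^-4 + 6.511 + 1.380 = 7.891 m·K/W
Q' = ΔT/ΣR = (103 K − 294.2 K)/7.891 = -24.2 W/m
(Negative Q' ⇒ heat flows inward; heat gain = 24.2 W/m.)

Q' = 24.2 W/m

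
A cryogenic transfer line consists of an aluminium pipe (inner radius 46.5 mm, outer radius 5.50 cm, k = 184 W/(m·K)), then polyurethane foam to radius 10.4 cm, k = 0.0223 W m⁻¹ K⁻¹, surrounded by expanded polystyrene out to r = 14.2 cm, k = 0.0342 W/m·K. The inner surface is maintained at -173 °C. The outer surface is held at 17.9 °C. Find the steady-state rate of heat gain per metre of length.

Q' = 31.8 W/m

Treat each layer as a resistance in series:
  R'_aluminium = ln(0.0550/0.0465)/(2πk) = 0.1679/(2π·184) = 1.452×10^-4 m·K/W
  R'_polyurethane foam = ln(0.104/0.0550)/(2πk) = 0.6371/(2π·0.0223) = 4.547 m·K/W
  R'_expanded polystyrene = ln(0.142/0.104)/(2πk) = 0.3114/(2π·0.0342) = 1.449 m·K/W
ΣR = 1.452×10^-4 + 4.547 + 1.449 = 5.996 m·K/W
Q' = ΔT/ΣR = (-173 °C − 17.9 °C)/5.996 = -31.8 W/m
(Negative Q' ⇒ heat flows inward; heat gain = 31.8 W/m.)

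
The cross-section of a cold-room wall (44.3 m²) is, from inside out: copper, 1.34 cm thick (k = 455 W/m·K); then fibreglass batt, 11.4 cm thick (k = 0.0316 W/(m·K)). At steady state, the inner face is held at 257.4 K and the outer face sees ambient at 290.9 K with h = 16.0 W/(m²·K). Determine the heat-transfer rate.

Q = 404 W

Series thermal resistances, inner to outer:
  R_copper = L/(kA) = 0.0134/(455·44.3) = 6.648×10^-7 K/W
  R_fibreglass batt = L/(kA) = 0.114/(0.0316·44.3) = 0.08144 K/W
  R_conv,out = 1/(hA) = 1/(16.0·44.3) = 0.001411 K/W
ΣR = 6.648×10^-7 + 0.08144 + 0.001411 = 0.08285 K/W
Q = ΔT/ΣR = (257.4 K − 290.9 K)/0.08285 = -404 W
(Negative Q ⇒ heat flows inward; heat gain = 404 W.)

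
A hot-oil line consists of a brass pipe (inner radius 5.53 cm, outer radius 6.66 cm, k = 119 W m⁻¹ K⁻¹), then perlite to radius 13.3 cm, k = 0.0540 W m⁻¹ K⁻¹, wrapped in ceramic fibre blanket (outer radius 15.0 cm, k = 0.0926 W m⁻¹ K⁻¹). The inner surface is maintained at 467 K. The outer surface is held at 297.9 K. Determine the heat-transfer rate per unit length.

Resistance network (inner→outer):
  R'_brass = ln(0.0666/0.0553)/(2πk) = 0.1859/(2π·119) = 2.487×10^-4 m·K/W
  R'_perlite = ln(0.133/0.0666)/(2πk) = 0.6916/(2π·0.0540) = 2.038 m·K/W
  R'_ceramic fibre blanket = ln(0.150/0.133)/(2πk) = 0.1203/(2π·0.0926) = 0.2067 m·K/W
ΣR = 2.487×10^-4 + 2.038 + 0.2067 = 2.245 m·K/W
Q' = ΔT/ΣR = (467 K − 297.9 K)/2.245 = 75.3 W/m

Q' = 75.3 W/m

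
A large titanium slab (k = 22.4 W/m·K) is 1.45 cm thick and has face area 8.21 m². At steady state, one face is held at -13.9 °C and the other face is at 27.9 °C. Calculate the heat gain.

Q = kA·ΔT/L = 22.4 × 8.21 × |-13.9 °C − 27.9 °C| / 0.0145 = 5.30×10^5 W

Q = 530 kW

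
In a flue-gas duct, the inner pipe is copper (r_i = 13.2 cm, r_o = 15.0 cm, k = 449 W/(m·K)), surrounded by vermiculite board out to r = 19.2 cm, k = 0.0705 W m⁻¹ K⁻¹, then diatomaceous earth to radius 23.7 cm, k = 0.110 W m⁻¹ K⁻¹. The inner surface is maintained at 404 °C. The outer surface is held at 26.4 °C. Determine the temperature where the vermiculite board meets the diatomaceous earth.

T = 160 °C

Series thermal resistances, inner to outer:
  R'_copper = ln(0.150/0.132)/(2πk) = 0.1278/(2π·449) = 4.531×10^-5 m·K/W
  R'_vermiculite board = ln(0.192/0.150)/(2πk) = 0.2469/(2π·0.0705) = 0.5573 m·K/W
  R'_diatomaceous earth = ln(0.237/0.192)/(2πk) = 0.2106/(2π·0.110) = 0.3047 m·K/W
ΣR = 4.531×10^-5 + 0.5573 + 0.3047 = 0.8620 m·K/W
Q' = ΔT/ΣR = (404 °C − 26.4 °C)/0.8620 = 438.1 W/m
From the inner boundary to the vermiculite board/diatomaceous earth interface, ΣR_partial = 0.5573 m·K/W.
T_interface = T_in − Q'·ΣR_partial = 404 °C − (438.1)(0.5573) = 160 °C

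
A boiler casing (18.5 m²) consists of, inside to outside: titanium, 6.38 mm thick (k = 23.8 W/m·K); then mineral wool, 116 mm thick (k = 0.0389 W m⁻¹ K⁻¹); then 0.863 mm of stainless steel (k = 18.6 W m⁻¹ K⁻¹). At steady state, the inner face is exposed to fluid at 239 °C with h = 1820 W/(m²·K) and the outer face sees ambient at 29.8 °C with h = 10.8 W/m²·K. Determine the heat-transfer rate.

Q = 1260 W

Treat each layer as a resistance in series:
  R_conv,in = 1/(hA) = 1/(1820·18.5) = 2.970×10^-5 K/W
  R_titanium = L/(kA) = 0.00638/(23.8·18.5) = 1.449×10^-5 K/W
  R_mineral wool = L/(kA) = 0.116/(0.0389·18.5) = 0.1612 K/W
  R_stainless steel = L/(kA) = 8.63×10^-4/(18.6·18.5) = 2.508×10^-6 K/W
  R_conv,out = 1/(hA) = 1/(10.8·18.5) = 0.005005 K/W
ΣR = 2.970×10^-5 + 1.449×10^-5 + 0.1612 + 2.508×10^-6 + 0.005005 = 0.1663 K/W
Q = ΔT/ΣR = (239 °C − 29.8 °C)/0.1663 = 1260 W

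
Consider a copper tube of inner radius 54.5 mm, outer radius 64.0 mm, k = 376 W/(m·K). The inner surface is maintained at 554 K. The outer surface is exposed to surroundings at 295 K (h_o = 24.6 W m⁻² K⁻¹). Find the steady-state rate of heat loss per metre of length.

Q' = 2560 W/m

Series thermal resistances, inner to outer:
  R'_copper = ln(0.0640/0.0545)/(2πk) = 0.1607/(2π·376) = 6.801×10^-5 m·K/W
  R'_conv,out = 1/(2πr h) = 1/(2π·0.0640·24.6) = 0.1011 m·K/W
ΣR = 6.801×10^-5 + 0.1011 = 0.1012 m·K/W
Q' = ΔT/ΣR = (554 K − 295 K)/0.1012 = 2560 W/m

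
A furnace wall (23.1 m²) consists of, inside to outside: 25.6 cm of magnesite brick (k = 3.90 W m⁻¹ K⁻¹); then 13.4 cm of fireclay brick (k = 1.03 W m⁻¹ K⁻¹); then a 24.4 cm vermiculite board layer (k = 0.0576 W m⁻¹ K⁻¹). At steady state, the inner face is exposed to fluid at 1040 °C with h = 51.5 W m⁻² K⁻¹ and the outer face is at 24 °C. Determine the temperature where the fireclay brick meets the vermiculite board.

T = 991 °C

Treat each layer as a resistance in series:
  R_conv,in = 1/(hA) = 1/(51.5·23.1) = 8.406×10^-4 K/W
  R_magnesite brick = L/(kA) = 0.256/(3.90·23.1) = 0.002842 K/W
  R_fireclay brick = L/(kA) = 0.134/(1.03·23.1) = 0.005632 K/W
  R_vermiculite board = L/(kA) = 0.244/(0.0576·23.1) = 0.1834 K/W
ΣR = 8.406×10^-4 + 0.002842 + 0.005632 + 0.1834 = 0.1927 K/W
Q = ΔT/ΣR = (1040 °C − 24 °C)/0.1927 = 5272 W
From the inner boundary to the fireclay brick/vermiculite board interface, ΣR_partial = 0.009315 K/W.
T_interface = T_in − Q·ΣR_partial = 1040 °C − (5272)(0.009315) = 991 °C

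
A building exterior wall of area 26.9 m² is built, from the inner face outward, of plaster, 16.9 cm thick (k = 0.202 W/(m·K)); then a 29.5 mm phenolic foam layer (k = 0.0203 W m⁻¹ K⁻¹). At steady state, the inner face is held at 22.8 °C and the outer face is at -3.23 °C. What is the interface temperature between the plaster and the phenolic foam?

Resistance network (inner→outer):
  R_plaster = L/(kA) = 0.169/(0.202·26.9) = 0.03110 K/W
  R_phenolic foam = L/(kA) = 0.0295/(0.0203·26.9) = 0.05402 K/W
ΣR = 0.03110 + 0.05402 = 0.08512 K/W
Q = ΔT/ΣR = (22.8 °C − -3.23 °C)/0.08512 = 305.8 W
From the inner boundary to the plaster/phenolic foam interface, ΣR_partial = 0.03110 K/W.
T_interface = T_in − Q·ΣR_partial = 22.8 °C − (305.8)(0.03110) = 13.3 °C

T = 13.3 °C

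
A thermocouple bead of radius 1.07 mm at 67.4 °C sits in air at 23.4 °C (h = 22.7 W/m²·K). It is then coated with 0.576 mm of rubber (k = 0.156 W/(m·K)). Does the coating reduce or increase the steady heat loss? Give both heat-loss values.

increases: 0.0144 → 0.0301 W

Critical radius for a sphere: r_cr = 2k/h = 0.0137 m = 1.37 cm.
Outer radius after coating: r₂ = 0.00107 + 5.76×10^-4 = 0.001646 m.
Since r₁ < r_cr and r₂ ≤ r_cr, the coating moves toward the maximum at r_cr — heat loss rises.
Bare: R = 1/(4πr₁²h) = 3062 K/W; Q = 44/3062 = 0.0144 W.
Coated: R = R_cond + R_conv = 1461 K/W; Q = 44/1461 = 0.0301 W.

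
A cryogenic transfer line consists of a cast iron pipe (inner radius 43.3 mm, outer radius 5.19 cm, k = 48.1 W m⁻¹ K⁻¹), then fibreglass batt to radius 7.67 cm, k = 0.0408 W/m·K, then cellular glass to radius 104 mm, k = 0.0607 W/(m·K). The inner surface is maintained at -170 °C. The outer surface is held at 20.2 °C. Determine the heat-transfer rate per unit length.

Treat each layer as a resistance in series:
  R'_cast iron = ln(0.0519/0.0433)/(2πk) = 0.1812/(2π·48.1) = 5.994×10^-4 m·K/W
  R'_fibreglass batt = ln(0.0767/0.0519)/(2πk) = 0.3906/(2π·0.0408) = 1.524 m·K/W
  R'_cellular glass = ln(0.104/0.0767)/(2πk) = 0.3045/(2π·0.0607) = 0.7984 m·K/W
ΣR = 5.994×10^-4 + 1.524 + 0.7984 = 2.323 m·K/W
Q' = ΔT/ΣR = (-170 °C − 20.2 °C)/2.323 = -81.9 W/m
(Negative Q' ⇒ heat flows inward; heat gain = 81.9 W/m.)

Q' = 81.9 W/m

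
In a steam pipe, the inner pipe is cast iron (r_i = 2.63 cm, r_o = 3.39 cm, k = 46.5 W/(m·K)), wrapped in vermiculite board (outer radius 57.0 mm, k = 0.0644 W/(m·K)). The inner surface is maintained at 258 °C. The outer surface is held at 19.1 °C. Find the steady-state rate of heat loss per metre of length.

Series thermal resistances, inner to outer:
  R'_cast iron = ln(0.0339/0.0263)/(2πk) = 0.2538/(2π·46.5) = 8.688×10^-4 m·K/W
  R'_vermiculite board = ln(0.0570/0.0339)/(2πk) = 0.5196/(2π·0.0644) = 1.284 m·K/W
ΣR = 8.688×10^-4 + 1.284 = 1.285 m·K/W
Q' = ΔT/ΣR = (258 °C − 19.1 °C)/1.285 = 186 W/m

Q' = 186 W/m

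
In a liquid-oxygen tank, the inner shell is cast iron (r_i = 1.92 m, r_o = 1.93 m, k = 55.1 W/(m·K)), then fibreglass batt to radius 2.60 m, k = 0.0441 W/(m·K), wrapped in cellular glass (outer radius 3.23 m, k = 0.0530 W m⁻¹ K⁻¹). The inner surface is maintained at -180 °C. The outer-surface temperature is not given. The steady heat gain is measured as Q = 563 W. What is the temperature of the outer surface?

T_out = 19.1 °C

Sum the resistances:
  R_cast iron = (1/1.92 − 1/1.93)/(4πk) = 0.002699/(4π·55.1) = 3.897×10^-6 K/W
  R_fibreglass batt = (1/1.93 − 1/2.60)/(4πk) = 0.1335/(4π·0.0441) = 0.2409 K/W
  R_cellular glass = (1/2.60 − 1/3.23)/(4πk) = 0.07502/(4π·0.0530) = 0.1126 K/W
ΣR = 0.3536 K/W
ΔT = Q·ΣR = 563 × 0.3536 = 199.1 K
Heat flows inward, so T_out = T_in + ΔT = -180 + 199.1 = 19.1 °C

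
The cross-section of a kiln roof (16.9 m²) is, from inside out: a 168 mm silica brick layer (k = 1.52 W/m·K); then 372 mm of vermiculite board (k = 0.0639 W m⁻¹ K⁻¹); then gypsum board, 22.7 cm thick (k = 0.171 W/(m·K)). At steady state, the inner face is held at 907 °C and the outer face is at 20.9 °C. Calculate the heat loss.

Q = 2.06 kW

Series thermal resistances, inner to outer:
  R_silica brick = L/(kA) = 0.168/(1.52·16.9) = 0.006540 K/W
  R_vermiculite board = L/(kA) = 0.372/(0.0639·16.9) = 0.3445 K/W
  R_gypsum board = L/(kA) = 0.227/(0.171·16.9) = 0.07855 K/W
ΣR = 0.006540 + 0.3445 + 0.07855 = 0.4296 K/W
Q = ΔT/ΣR = (907 °C − 20.9 °C)/0.4296 = 2060 W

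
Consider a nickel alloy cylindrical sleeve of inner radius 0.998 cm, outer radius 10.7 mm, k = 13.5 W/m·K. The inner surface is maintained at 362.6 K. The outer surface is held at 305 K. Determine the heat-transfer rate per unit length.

Q' = 70100 W/m

Q' = 2πk·ΔT/ln(r₂/r₁) = 2π × 13.5 × 57.6 / ln(0.0107/0.00998) = 70100 W/m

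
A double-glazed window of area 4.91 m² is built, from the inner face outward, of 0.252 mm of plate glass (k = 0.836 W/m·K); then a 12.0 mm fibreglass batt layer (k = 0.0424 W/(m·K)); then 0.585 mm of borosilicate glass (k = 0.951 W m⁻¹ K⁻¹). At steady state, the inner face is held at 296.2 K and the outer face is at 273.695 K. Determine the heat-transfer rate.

Q = 389 W

Resistance network (inner→outer):
  R_plate glass = L/(kA) = 2.52×10^-4/(0.836·4.91) = 6.139×10^-5 K/W
  R_fibreglass batt = L/(kA) = 0.0120/(0.0424·4.91) = 0.05764 K/W
  R_borosilicate glass = L/(kA) = 5.85×10^-4/(0.951·4.91) = 1.253×10^-4 K/W
ΣR = 6.139×10^-5 + 0.05764 + 1.253×10^-4 = 0.05783 K/W
Q = ΔT/ΣR = (296.2 K − 273.695 K)/0.05783 = 389 W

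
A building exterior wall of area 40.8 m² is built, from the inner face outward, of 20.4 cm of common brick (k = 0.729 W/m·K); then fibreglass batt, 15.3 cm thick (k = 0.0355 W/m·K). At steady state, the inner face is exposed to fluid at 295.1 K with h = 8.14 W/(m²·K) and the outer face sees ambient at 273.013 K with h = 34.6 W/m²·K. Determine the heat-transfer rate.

Q = 190 W

Series thermal resistances, inner to outer:
  R_conv,in = 1/(hA) = 1/(8.14·40.8) = 0.003011 K/W
  R_common brick = L/(kA) = 0.204/(0.729·40.8) = 0.006859 K/W
  R_fibreglass batt = L/(kA) = 0.153/(0.0355·40.8) = 0.1056 K/W
  R_conv,out = 1/(hA) = 1/(34.6·40.8) = 7.084×10^-4 K/W
ΣR = 0.003011 + 0.006859 + 0.1056 + 7.084×10^-4 = 0.1162 K/W
Q = ΔT/ΣR = (295.1 K − 273.013 K)/0.1162 = 190 W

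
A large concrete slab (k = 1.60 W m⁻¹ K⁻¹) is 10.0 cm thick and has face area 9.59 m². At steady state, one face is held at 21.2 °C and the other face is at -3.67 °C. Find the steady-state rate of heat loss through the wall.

Q = 3.82 kW

Q = kA·ΔT/L = 1.60 × 9.59 × |21.2 °C − -3.67 °C| / 0.100 = 3820 W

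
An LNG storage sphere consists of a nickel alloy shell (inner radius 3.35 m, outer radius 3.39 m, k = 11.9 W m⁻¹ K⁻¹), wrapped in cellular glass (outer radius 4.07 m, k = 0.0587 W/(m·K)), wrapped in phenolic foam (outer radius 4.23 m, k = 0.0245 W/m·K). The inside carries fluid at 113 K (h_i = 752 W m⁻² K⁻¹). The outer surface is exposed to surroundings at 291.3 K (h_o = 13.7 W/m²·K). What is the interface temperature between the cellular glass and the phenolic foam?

Resistance network (inner→outer):
  R_conv,in = 1/(4πr²h) = 1/(4π·3.35²·752) = 9.429×10^-6 K/W
  R_nickel alloy = (1/3.35 − 1/3.39)/(4πk) = 0.003522/(4π·11.9) = 2.355×10^-5 K/W
  R_cellular glass = (1/3.39 − 1/4.07)/(4πk) = 0.04929/(4π·0.0587) = 0.06681 K/W
  R_phenolic foam = (1/4.07 − 1/4.23)/(4πk) = 0.009294/(4π·0.0245) = 0.03019 K/W
  R_conv,out = 1/(4πr²h) = 1/(4π·4.23²·13.7) = 3.246×10^-4 K/W
ΣR = 9.429×10^-6 + 2.355×10^-5 + 0.06681 + 0.03019 + 3.246×10^-4 = 0.09736 K/W
Q = ΔT/ΣR = (113 K − 291.3 K)/0.09736 = -1831 W
From the inner boundary to the cellular glass/phenolic foam interface, ΣR_partial = 0.06684 K/W.
T_interface = T_in − Q·ΣR_partial = 113 K − (-1831)(0.06684) = 235.4 K

T = 235.4 K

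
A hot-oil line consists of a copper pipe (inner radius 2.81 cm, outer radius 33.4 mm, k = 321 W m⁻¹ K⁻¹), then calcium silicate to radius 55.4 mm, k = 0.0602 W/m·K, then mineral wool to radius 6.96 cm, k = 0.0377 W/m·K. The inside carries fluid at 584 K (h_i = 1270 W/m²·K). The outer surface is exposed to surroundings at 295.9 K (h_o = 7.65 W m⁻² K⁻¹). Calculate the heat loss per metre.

Series thermal resistances, inner to outer:
  R'_conv,in = 1/(2πr h) = 1/(2π·0.0281·1270) = 0.004460 m·K/W
  R'_copper = ln(0.0334/0.0281)/(2πk) = 0.1728/(2π·321) = 8.567×10^-5 m·K/W
  R'_calcium silicate = ln(0.0554/0.0334)/(2πk) = 0.5060/(2π·0.0602) = 1.338 m·K/W
  R'_mineral wool = ln(0.0696/0.0554)/(2πk) = 0.2282/(2π·0.0377) = 0.9633 m·K/W
  R'_conv,out = 1/(2πr h) = 1/(2π·0.0696·7.65) = 0.2989 m·K/W
ΣR = 0.004460 + 8.567×10^-5 + 1.338 + 0.9633 + 0.2989 = 2.605 m·K/W
Q' = ΔT/ΣR = (584 K − 295.9 K)/2.605 = 111 W/m

Q' = 111 W/m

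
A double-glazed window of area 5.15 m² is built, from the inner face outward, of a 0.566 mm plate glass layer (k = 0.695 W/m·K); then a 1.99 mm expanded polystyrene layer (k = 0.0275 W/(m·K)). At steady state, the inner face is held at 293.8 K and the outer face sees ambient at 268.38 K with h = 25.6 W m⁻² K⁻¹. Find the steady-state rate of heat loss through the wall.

Q = 1170 W

Resistance network (inner→outer):
  R_plate glass = L/(kA) = 5.66×10^-4/(0.695·5.15) = 1.581×10^-4 K/W
  R_expanded polystyrene = L/(kA) = 0.00199/(0.0275·5.15) = 0.01405 K/W
  R_conv,out = 1/(hA) = 1/(25.6·5.15) = 0.007585 K/W
ΣR = 1.581×10^-4 + 0.01405 + 0.007585 = 0.02179 K/W
Q = ΔT/ΣR = (293.8 K − 268.38 K)/0.02179 = 1170 W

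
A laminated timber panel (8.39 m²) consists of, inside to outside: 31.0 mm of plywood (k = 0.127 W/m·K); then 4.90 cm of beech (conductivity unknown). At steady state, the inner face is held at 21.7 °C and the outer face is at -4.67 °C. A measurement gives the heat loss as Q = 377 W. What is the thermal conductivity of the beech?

ΣR = ΔT/Q = |21.7 − -4.67|/377 = 0.06995 K/W
Known resistances:
  R_plywood = L/(kA) = 0.0310/(0.127·8.39) = 0.02909 K/W
R_beech = ΣR − ΣR_known = 0.06995 − 0.02909 = 0.04086 K/W
L/(kA) = 0.04086 ⇒ k = 0.0490/(0.04086·8.39) = 0.143 W/m·K

k = 0.143 W/m·K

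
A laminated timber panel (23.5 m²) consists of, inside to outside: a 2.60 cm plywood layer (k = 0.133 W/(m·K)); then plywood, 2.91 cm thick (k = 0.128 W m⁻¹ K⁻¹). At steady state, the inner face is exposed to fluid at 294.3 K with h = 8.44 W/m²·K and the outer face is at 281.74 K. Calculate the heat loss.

Q = 545 W

Treat each layer as a resistance in series:
  R_conv,in = 1/(hA) = 1/(8.44·23.5) = 0.005042 K/W
  R_plywood = L/(kA) = 0.0260/(0.133·23.5) = 0.008319 K/W
  R_plywood = L/(kA) = 0.0291/(0.128·23.5) = 0.009674 K/W
ΣR = 0.005042 + 0.008319 + 0.009674 = 0.02303 K/W
Q = ΔT/ΣR = (294.3 K − 281.74 K)/0.02303 = 545 W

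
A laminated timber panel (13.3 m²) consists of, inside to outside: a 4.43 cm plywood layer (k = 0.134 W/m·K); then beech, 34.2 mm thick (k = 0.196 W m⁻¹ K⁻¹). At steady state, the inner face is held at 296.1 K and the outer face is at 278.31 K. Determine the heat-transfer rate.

Q = 468 W

Resistance network (inner→outer):
  R_plywood = L/(kA) = 0.0443/(0.134·13.3) = 0.02486 K/W
  R_beech = L/(kA) = 0.0342/(0.196·13.3) = 0.01312 K/W
ΣR = 0.02486 + 0.01312 = 0.03798 K/W
Q = ΔT/ΣR = (296.1 K − 278.31 K)/0.03798 = 468 W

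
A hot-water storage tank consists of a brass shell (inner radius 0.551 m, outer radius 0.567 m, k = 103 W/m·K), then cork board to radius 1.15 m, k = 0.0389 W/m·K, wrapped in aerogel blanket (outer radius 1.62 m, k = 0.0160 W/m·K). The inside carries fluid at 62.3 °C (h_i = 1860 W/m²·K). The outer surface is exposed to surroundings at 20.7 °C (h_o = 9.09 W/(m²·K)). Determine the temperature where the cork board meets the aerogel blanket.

T = 37.7 °C

Series thermal resistances, inner to outer:
  R_conv,in = 1/(4πr²h) = 1/(4π·0.551²·1860) = 1.409×10^-4 K/W
  R_brass = (1/0.551 − 1/0.567)/(4πk) = 0.05121/(4π·103) = 3.957×10^-5 K/W
  R_cork board = (1/0.567 − 1/1.15)/(4πk) = 0.8941/(4π·0.0389) = 1.829 K/W
  R_aerogel blanket = (1/1.15 − 1/1.62)/(4πk) = 0.2523/(4π·0.0160) = 1.255 K/W
  R_conv,out = 1/(4πr²h) = 1/(4π·1.62²·9.09) = 0.003336 K/W
ΣR = 1.409×10^-4 + 3.957×10^-5 + 1.829 + 1.255 + 0.003336 = 3.088 K/W
Q = ΔT/ΣR = (62.3 °C − 20.7 °C)/3.088 = 13.47 W
From the inner boundary to the cork board/aerogel blanket interface, ΣR_partial = 1.829 K/W.
T_interface = T_in − Q·ΣR_partial = 62.3 °C − (13.47)(1.829) = 37.7 °C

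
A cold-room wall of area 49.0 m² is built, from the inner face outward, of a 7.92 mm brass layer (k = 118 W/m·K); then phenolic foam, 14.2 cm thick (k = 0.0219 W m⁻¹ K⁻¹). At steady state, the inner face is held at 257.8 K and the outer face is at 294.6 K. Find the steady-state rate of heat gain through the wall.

Q = 278 W

Series thermal resistances, inner to outer:
  R_brass = L/(kA) = 0.00792/(118·49.0) = 1.370×10^-6 K/W
  R_phenolic foam = L/(kA) = 0.142/(0.0219·49.0) = 0.1323 K/W
ΣR = 1.370×10^-6 + 0.1323 = 0.1323 K/W
Q = ΔT/ΣR = (257.8 K − 294.6 K)/0.1323 = -278 W
(Negative Q ⇒ heat flows inward; heat gain = 278 W.)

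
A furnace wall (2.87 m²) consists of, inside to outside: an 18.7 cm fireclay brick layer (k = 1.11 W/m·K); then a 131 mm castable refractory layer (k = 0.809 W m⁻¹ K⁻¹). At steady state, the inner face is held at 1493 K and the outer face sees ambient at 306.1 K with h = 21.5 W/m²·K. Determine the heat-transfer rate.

Treat each layer as a resistance in series:
  R_fireclay brick = L/(kA) = 0.187/(1.11·2.87) = 0.05870 K/W
  R_castable refractory = L/(kA) = 0.131/(0.809·2.87) = 0.05642 K/W
  R_conv,out = 1/(hA) = 1/(21.5·2.87) = 0.01621 K/W
ΣR = 0.05870 + 0.05642 + 0.01621 = 0.1313 K/W
Q = ΔT/ΣR = (1493 K − 306.1 K)/0.1313 = 9040 W

Q = 9.04 kW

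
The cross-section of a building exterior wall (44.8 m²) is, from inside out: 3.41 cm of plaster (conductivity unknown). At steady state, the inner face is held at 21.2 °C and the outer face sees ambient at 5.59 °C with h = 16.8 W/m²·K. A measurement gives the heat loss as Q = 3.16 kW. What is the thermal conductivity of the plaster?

ΣR = ΔT/Q = |21.2 − 5.59|/3160 = 0.004940 K/W
Known resistances:
  R_conv,out = 1/(hA) = 1/(16.8·44.8) = 0.001329 K/W
R_plaster = ΣR − ΣR_known = 0.004940 − 0.001329 = 0.003611 K/W
L/(kA) = 0.003611 ⇒ k = 0.0341/(0.003611·44.8) = 0.211 W/m·K

k = 0.211 W/m·K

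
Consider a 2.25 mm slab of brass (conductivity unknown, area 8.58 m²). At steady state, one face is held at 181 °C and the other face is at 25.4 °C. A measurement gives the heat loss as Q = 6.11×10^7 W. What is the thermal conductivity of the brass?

k = 103 W/m·K

ΣR = ΔT/Q = |181 − 25.4|/6.11×10^7 = 2.547×10^-6 K/W
L/(kA) = 2.547×10^-6 ⇒ k = 0.00225/(2.547×10^-6·8.58) = 103 W/m·K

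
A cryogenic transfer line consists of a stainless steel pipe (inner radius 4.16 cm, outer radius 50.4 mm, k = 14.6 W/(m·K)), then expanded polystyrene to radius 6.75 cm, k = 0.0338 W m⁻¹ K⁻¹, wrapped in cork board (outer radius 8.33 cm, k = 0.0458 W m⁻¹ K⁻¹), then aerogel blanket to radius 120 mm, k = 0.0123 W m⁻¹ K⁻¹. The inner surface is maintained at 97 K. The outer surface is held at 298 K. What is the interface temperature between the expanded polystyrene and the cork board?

T = 138 K

Series thermal resistances, inner to outer:
  R'_stainless steel = ln(0.0504/0.0416)/(2πk) = 0.1919/(2π·14.6) = 0.002092 m·K/W
  R'_expanded polystyrene = ln(0.0675/0.0504)/(2πk) = 0.2921/(2π·0.0338) = 1.376 m·K/W
  R'_cork board = ln(0.0833/0.0675)/(2πk) = 0.2103/(2π·0.0458) = 0.7309 m·K/W
  R'_aerogel blanket = ln(0.120/0.0833)/(2πk) = 0.3650/(2π·0.0123) = 4.723 m·K/W
ΣR = 0.002092 + 1.376 + 0.7309 + 4.723 = 6.832 m·K/W
Q' = ΔT/ΣR = (97 K − 298 K)/6.832 = -29.42 W/m
From the inner boundary to the expanded polystyrene/cork board interface, ΣR_partial = 1.378 m·K/W.
T_interface = T_in − Q'·ΣR_partial = 97 K − (-29.42)(1.378) = 138 K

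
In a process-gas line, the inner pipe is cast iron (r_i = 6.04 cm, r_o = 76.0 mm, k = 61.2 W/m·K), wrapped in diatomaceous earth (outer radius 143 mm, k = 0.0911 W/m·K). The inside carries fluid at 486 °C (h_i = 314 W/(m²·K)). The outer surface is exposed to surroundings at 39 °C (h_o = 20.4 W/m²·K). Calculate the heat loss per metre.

Treat each layer as a resistance in series:
  R'_conv,in = 1/(2πr h) = 1/(2π·0.0604·314) = 0.008392 m·K/W
  R'_cast iron = ln(0.0760/0.0604)/(2πk) = 0.2297/(2π·61.2) = 5.975×10^-4 m·K/W
  R'_diatomaceous earth = ln(0.143/0.0760)/(2πk) = 0.6321/(2π·0.0911) = 1.104 m·K/W
  R'_conv,out = 1/(2πr h) = 1/(2π·0.143·20.4) = 0.05456 m·K/W
ΣR = 0.008392 + 5.975×10^-4 + 1.104 + 0.05456 = 1.168 m·K/W
Q' = ΔT/ΣR = (486 °C − 39 °C)/1.168 = 383 W/m

Q' = 383 W/m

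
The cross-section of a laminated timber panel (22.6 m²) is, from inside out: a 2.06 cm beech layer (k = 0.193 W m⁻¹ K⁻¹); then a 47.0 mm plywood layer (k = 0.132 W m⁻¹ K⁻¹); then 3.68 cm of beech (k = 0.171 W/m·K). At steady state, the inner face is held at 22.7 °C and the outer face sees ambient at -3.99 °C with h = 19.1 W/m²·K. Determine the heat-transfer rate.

Resistance network (inner→outer):
  R_beech = L/(kA) = 0.0206/(0.193·22.6) = 0.004723 K/W
  R_plywood = L/(kA) = 0.0470/(0.132·22.6) = 0.01575 K/W
  R_beech = L/(kA) = 0.0368/(0.171·22.6) = 0.009522 K/W
  R_conv,out = 1/(hA) = 1/(19.1·22.6) = 0.002317 K/W
ΣR = 0.004723 + 0.01575 + 0.009522 + 0.002317 = 0.03231 K/W
Q = ΔT/ΣR = (22.7 °C − -3.99 °C)/0.03231 = 826 W

Q = 826 W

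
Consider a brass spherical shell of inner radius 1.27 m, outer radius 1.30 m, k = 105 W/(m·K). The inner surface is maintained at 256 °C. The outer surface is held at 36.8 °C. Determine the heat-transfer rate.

Q = 15900 kW

Q = 4πk·ΔT/(1/r₁ − 1/r₂) = 4π × 105 × 219.2 / (1/1.27 − 1/1.30) = 1.59×10^7 W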